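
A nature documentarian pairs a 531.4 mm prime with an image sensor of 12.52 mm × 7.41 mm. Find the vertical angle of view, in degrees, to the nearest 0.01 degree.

Angle of view α = 2·arctan(h/2f) with h = 7.41 mm and f = 531.4 mm.
h/2f = 0.00697; arctan(0.00697) ≈ 0.3995°, so α ≈ 0.7989°.

0.80°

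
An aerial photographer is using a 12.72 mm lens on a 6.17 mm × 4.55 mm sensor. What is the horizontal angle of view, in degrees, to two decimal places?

27.27°

Angle of view α = 2·arctan(w/2f) with w = 6.17 mm and f = 12.72 mm.
w/2f = 0.24253; arctan(0.24253) ≈ 13.6328°, so α ≈ 27.2656°.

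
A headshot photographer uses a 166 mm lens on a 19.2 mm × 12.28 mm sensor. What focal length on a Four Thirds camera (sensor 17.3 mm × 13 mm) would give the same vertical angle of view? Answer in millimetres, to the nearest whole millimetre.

Equal angle of view means equal height/f ratio, so f₂ = f₁ · (height₂/height₁) = 166 × 13/12.28.
f₂ = 166 × 1.05863 ≈ 175.733 mm.

176 mm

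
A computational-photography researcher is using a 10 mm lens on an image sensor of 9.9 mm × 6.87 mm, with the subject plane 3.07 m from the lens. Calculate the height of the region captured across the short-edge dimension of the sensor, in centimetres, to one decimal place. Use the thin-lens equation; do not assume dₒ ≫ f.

210.2 cm

dₒ: 3.07 m = 3070 mm.
Similar triangles through the lens centre give W/dₒ = h/dᵢ; with 1/f = 1/dₒ + 1/dᵢ this gives W = h·(dₒ − f)/f.
W = 6.87 mm × (3070 − 10) / 10 = 6.87 × 306.0000 ≈ 2102.220 mm = 210.222 cm.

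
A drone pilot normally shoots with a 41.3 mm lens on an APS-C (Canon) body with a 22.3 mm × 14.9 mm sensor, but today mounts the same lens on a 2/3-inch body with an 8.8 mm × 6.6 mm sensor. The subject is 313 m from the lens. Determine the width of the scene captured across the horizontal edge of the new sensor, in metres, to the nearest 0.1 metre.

The focal length stays 41.3 mm; the relevant sensor dimension is now w = 8.8 mm. Object distance dₒ = 313 m = 313000 mm.
Thin-lens field width W = w·(dₒ − f)/f = 8.8 × (313000 − 41.3)/41.3 ≈ 66683.694 mm = 66.6837 m.

66.7 m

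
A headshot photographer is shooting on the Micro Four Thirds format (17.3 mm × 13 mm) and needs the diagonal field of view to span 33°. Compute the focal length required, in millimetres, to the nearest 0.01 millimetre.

36.53 mm

Sensor diagonal = √(17.3² + 13²) = √468.2900 ≈ 21.6400 mm.
From α = 2·arctan(d/2f) we get f = d / (2·tan(α/2)).
With d = 21.6400 mm and α/2 = 16.5°, tan(α/2) ≈ 0.29621, so f ≈ 21.6400 / 0.59243 ≈ 36.5277 mm.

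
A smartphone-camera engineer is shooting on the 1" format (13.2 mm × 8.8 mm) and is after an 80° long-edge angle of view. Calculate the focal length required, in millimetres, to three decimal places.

7.866 mm

From α = 2·arctan(w/2f) we get f = w / (2·tan(α/2)).
With w = 13.2 mm and α/2 = 40°, tan(α/2) ≈ 0.83910, so f ≈ 13.2 / 1.67820 ≈ 7.8656 mm.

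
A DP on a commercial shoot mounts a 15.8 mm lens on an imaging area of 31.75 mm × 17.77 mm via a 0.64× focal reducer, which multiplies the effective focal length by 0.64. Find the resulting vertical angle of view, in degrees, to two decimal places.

82.61°

Effective focal length f = 15.8 × 0.64 = 10.112 mm.
α = 2·arctan(17.77 / (2 × 10.112)) = 2·arctan(0.87866) ≈ 82.6089°.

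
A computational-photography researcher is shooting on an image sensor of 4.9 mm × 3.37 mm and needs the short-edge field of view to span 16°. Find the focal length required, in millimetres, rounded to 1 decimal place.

From α = 2·arctan(h/2f) we get f = h / (2·tan(α/2)).
With h = 3.37 mm and α/2 = 8°, tan(α/2) ≈ 0.14054, so f ≈ 3.37 / 0.28108 ≈ 11.9894 mm.

12.0 mm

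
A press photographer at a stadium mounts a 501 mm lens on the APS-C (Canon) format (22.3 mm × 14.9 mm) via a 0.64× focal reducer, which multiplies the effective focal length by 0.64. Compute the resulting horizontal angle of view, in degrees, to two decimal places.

3.98°

Effective focal length f = 501 × 0.64 = 320.64 mm.
α = 2·arctan(22.3 / (2 × 320.64)) = 2·arctan(0.03477) ≈ 3.9832°.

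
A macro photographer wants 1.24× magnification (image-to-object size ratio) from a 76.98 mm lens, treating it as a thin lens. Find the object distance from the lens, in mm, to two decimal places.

139.06 mm

With m = dᵢ/dₒ and 1/f = 1/dₒ + 1/dᵢ, substituting dᵢ = m·dₒ gives 1/f = (1 + 1/m)/dₒ, hence dₒ = f·(1 + 1/m).
dₒ = 76.98 × (1 + 1/1.24) = 76.98 × 1.80645 ≈ 139.061 mm.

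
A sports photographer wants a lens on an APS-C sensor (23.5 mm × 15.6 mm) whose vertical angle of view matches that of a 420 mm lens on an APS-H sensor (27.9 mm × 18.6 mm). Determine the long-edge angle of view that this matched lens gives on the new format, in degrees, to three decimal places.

Equal vertical AOV ⇒ f₂ = f₁ · 15.6/18.6 = 420 × 0.83871 ≈ 352.2581 mm.
Long-edge AOV on the new format = 2·arctan(23.5 / (2 × 352.2581)) = 2·arctan(0.03336) ≈ 3.8209°.

3.821°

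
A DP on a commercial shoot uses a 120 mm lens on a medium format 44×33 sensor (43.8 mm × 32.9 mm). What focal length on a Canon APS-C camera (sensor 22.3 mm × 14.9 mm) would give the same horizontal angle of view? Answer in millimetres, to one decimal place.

Equal angle of view means equal width/f ratio, so f₂ = f₁ · (width₂/width₁) = 120 × 22.3/43.8.
f₂ = 120 × 0.50913 ≈ 61.096 mm.

61.1 mm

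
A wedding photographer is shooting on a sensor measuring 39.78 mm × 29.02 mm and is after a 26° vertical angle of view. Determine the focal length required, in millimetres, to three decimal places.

From α = 2·arctan(h/2f) we get f = h / (2·tan(α/2)).
With h = 29.02 mm and α/2 = 13°, tan(α/2) ≈ 0.23087, so f ≈ 29.02 / 0.46174 ≈ 62.8497 mm.

62.850 mm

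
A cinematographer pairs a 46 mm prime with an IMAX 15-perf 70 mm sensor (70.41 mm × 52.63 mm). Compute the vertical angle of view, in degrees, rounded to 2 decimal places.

59.54°

Angle of view α = 2·arctan(h/2f) with h = 52.63 mm and f = 46 mm.
h/2f = 0.57207; arctan(0.57207) ≈ 29.7724°, so α ≈ 59.5447°.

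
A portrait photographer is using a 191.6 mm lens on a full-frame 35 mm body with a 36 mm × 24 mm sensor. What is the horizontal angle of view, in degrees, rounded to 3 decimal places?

Angle of view α = 2·arctan(w/2f) with w = 36 mm and f = 191.6 mm.
w/2f = 0.09395; arctan(0.09395) ≈ 5.3669°, so α ≈ 10.7339°.

10.734°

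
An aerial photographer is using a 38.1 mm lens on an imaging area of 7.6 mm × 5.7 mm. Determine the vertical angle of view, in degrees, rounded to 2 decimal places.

Angle of view α = 2·arctan(h/2f) with h = 5.7 mm and f = 38.1 mm.
h/2f = 0.07480; arctan(0.07480) ≈ 4.2779°, so α ≈ 8.5559°.

8.56°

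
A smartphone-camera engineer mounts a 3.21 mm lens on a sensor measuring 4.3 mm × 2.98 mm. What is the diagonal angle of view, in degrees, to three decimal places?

78.353°

Sensor diagonal = √(4.3² + 2.98²) = √27.3704 ≈ 5.2317 mm.
Angle of view α = 2·arctan(d/2f) with d = 5.2317 mm and f = 3.21 mm.
d/2f = 0.81490; arctan(0.81490) ≈ 39.1767°, so α ≈ 78.3533°.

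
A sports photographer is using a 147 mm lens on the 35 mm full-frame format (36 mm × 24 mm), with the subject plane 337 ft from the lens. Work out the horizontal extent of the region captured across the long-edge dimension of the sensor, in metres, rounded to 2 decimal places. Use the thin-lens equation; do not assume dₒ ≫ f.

25.12 m

dₒ: 337 ft × 304.8 mm/ft = 102717.60 mm.
Similar triangles through the lens centre give W/dₒ = w/dᵢ; with 1/f = 1/dₒ + 1/dᵢ this gives W = w·(dₒ − f)/f.
W = 36 mm × (102718 − 147) / 147 = 36 × 697.7592 ≈ 25119.330 mm = 25.1193 m.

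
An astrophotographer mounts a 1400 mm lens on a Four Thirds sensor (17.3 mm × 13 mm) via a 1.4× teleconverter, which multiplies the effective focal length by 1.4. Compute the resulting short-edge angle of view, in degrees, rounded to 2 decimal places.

Effective focal length f = 1400 × 1.4 = 1960 mm.
α = 2·arctan(13 / (2 × 1960)) = 2·arctan(0.00332) ≈ 0.3800°.

0.38°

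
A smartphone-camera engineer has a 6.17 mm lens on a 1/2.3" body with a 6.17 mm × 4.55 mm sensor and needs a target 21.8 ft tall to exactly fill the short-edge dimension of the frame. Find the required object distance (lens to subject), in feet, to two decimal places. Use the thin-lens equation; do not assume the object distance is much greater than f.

29.58 ft

W: 21.8 ft × 304.8 mm/ft = 6644.64 mm.
Magnification m = h/W = dᵢ/dₒ; combined with 1/f = 1/dₒ + 1/dᵢ this gives dₒ = f·(1 + W/h).
dₒ = 6.17 mm × (1 + 6644.64/4.55) = 6.17 × 1461.3604 ≈ 9016.594 mm = 9016.594/304.8 ft = 29.582 ft.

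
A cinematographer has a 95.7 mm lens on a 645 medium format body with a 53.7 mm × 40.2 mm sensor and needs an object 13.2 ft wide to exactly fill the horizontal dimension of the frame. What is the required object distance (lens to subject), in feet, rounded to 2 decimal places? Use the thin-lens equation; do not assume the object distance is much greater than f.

W: 13.2 ft × 304.8 mm/ft = 4023.36 mm.
Magnification m = w/W = dᵢ/dₒ; combined with 1/f = 1/dₒ + 1/dᵢ this gives dₒ = f·(1 + W/w).
dₒ = 95.7 mm × (1 + 4023.36/53.7) = 95.7 × 75.9229 ≈ 7265.822 mm = 7265.822/304.8 ft = 23.838 ft.

23.84 ft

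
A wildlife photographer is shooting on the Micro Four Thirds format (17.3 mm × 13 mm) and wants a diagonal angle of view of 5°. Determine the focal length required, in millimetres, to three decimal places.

247.819 mm

Sensor diagonal = √(17.3² + 13²) = √468.2900 ≈ 21.6400 mm.
From α = 2·arctan(d/2f) we get f = d / (2·tan(α/2)).
With d = 21.6400 mm and α/2 = 2.5°, tan(α/2) ≈ 0.04366, so f ≈ 21.6400 / 0.08732 ≈ 247.8188 mm.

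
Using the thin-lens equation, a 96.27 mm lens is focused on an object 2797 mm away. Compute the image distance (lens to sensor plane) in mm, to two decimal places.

99.70 mm

1/dᵢ = 1/f − 1/dₒ = 1/96.27 − 1/2797 = 0.0100299 mm⁻¹.
dᵢ = 1/0.0100299 ≈ 99.7016 mm.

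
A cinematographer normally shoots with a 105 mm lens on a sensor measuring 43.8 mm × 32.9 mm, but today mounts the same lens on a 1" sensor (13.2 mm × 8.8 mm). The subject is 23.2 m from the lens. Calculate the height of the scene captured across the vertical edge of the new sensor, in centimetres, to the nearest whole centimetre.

The focal length stays 105 mm; the relevant sensor dimension is now h = 8.8 mm. Object distance dₒ = 23.2 m = 23200 mm.
Thin-lens field height W = h·(dₒ − f)/f = 8.8 × (23200 − 105)/105 ≈ 1935.581 mm = 193.558 cm.

194 cm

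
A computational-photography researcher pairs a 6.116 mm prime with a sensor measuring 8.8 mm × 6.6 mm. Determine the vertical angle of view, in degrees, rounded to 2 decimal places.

56.70°

Angle of view α = 2·arctan(h/2f) with h = 6.6 mm and f = 6.116 mm.
h/2f = 0.53957; arctan(0.53957) ≈ 28.3499°, so α ≈ 56.6998°.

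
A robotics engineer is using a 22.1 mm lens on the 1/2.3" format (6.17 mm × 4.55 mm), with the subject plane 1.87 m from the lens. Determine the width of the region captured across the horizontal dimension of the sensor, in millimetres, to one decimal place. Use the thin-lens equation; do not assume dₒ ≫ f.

dₒ: 1.87 m = 1870 mm.
Similar triangles through the lens centre give W/dₒ = w/dᵢ; with 1/f = 1/dₒ + 1/dᵢ this gives W = w·(dₒ − f)/f.
W = 6.17 mm × (1870 − 22.1) / 22.1 = 6.17 × 83.6154 ≈ 515.907 mm.

515.9 mm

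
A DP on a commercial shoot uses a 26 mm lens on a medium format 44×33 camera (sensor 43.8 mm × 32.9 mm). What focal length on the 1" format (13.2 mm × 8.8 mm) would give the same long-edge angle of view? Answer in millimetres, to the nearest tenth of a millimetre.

Equal angle of view means equal width/f ratio, so f₂ = f₁ · (width₂/width₁) = 26 × 13.2/43.8.
f₂ = 26 × 0.30137 ≈ 7.836 mm.

7.8 mm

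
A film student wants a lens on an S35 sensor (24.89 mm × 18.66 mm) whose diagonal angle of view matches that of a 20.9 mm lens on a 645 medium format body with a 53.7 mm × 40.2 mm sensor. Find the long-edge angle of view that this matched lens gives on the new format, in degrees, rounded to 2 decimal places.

104.18°

Sensor diagonal = √(53.7² + 40.2²) = √4499.7300 ≈ 67.0800 mm.
Sensor diagonal = √(24.89² + 18.66²) = √967.7077 ≈ 31.1080 mm.
Equal diagonal AOV ⇒ f₂ = f₁ · 31.1080/67.0800 = 20.9 × 0.46374 ≈ 9.6923 mm.
Long-edge AOV on the new format = 2·arctan(24.89 / (2 × 9.6923)) = 2·arctan(1.28401) ≈ 104.1765°.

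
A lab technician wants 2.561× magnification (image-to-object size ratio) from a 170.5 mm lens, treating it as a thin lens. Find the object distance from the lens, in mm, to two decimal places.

With m = dᵢ/dₒ and 1/f = 1/dₒ + 1/dᵢ, substituting dᵢ = m·dₒ gives 1/f = (1 + 1/m)/dₒ, hence dₒ = f·(1 + 1/m).
dₒ = 170.5 × (1 + 1/2.561) = 170.5 × 1.39047 ≈ 237.076 mm.

237.08 mm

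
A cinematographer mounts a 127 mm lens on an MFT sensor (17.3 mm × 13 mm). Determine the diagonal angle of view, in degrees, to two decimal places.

9.74°

Sensor diagonal = √(17.3² + 13²) = √468.2900 ≈ 21.6400 mm.
Angle of view α = 2·arctan(d/2f) with d = 21.6400 mm and f = 127 mm.
d/2f = 0.08520; arctan(0.08520) ≈ 4.8697°, so α ≈ 9.7393°.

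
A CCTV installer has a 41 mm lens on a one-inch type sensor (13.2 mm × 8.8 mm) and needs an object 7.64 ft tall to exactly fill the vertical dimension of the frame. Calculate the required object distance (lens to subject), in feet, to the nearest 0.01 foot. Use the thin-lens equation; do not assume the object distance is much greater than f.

W: 7.64 ft × 304.8 mm/ft = 2328.67 mm.
Magnification m = h/W = dᵢ/dₒ; combined with 1/f = 1/dₒ + 1/dᵢ this gives dₒ = f·(1 + W/h).
dₒ = 41 mm × (1 + 2328.67/8.8) = 41 × 265.6218 ≈ 10890.494 mm = 10890.494/304.8 ft = 35.73 ft.

35.73 ft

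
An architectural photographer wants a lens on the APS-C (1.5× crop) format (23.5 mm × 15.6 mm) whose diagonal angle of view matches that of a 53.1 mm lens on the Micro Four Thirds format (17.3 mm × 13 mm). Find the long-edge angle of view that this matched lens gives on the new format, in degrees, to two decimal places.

Sensor diagonal = √(17.3² + 13²) = √468.2900 ≈ 21.6400 mm.
Sensor diagonal = √(23.5² + 15.6²) = √795.6100 ≈ 28.2066 mm.
Equal diagonal AOV ⇒ f₂ = f₁ · 28.2066/21.6400 = 53.1 × 1.30344 ≈ 69.2129 mm.
Long-edge AOV on the new format = 2·arctan(23.5 / (2 × 69.2129)) = 2·arctan(0.16977) ≈ 19.2700°.

19.27°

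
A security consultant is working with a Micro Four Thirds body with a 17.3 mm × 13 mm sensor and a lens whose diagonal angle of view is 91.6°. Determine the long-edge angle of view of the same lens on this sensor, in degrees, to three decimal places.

Sensor diagonal = √(17.3² + 13²) = √468.2900 ≈ 21.6400 mm.
From the diagonal AOV: f = 21.6400 / (2·tan(45.8°)) = 21.6400 / 2.05665 ≈ 10.5220 mm.
Long-edge AOV = 2·arctan(17.3 / (2 × 10.5220)) = 2·arctan(0.82209) ≈ 78.8464°.

78.846°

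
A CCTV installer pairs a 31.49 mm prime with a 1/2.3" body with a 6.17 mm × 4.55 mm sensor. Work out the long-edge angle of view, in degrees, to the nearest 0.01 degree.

Angle of view α = 2·arctan(w/2f) with w = 6.17 mm and f = 31.49 mm.
w/2f = 0.09797; arctan(0.09797) ≈ 5.5953°, so α ≈ 11.1906°.

11.19°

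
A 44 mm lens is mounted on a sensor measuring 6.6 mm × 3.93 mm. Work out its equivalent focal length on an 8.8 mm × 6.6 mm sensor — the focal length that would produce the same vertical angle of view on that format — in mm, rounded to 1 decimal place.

73.9 mm

Equal angle of view means equal height/f ratio, so f₂ = f₁ · (height₂/height₁) = 44 × 6.6/3.93.
f₂ = 44 × 1.67939 ≈ 73.893 mm.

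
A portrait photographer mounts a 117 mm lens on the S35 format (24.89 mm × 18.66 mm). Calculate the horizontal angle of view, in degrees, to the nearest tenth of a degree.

Angle of view α = 2·arctan(w/2f) with w = 24.89 mm and f = 117 mm.
w/2f = 0.10637; arctan(0.10637) ≈ 6.0716°, so α ≈ 12.1432°.

12.1°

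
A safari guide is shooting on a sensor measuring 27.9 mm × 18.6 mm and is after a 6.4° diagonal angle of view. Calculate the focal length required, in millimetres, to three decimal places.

299.879 mm

Sensor diagonal = √(27.9² + 18.6²) = √1124.3700 ≈ 33.5316 mm.
From α = 2·arctan(d/2f) we get f = d / (2·tan(α/2)).
With d = 33.5316 mm and α/2 = 3.2°, tan(α/2) ≈ 0.05591, so f ≈ 33.5316 / 0.11182 ≈ 299.8785 mm.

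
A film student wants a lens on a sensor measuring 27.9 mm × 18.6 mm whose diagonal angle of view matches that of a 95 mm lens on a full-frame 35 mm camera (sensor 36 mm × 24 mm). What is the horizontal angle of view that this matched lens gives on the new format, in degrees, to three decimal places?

Sensor diagonal = √(36² + 24²) = √1872.0000 ≈ 43.2666 mm.
Sensor diagonal = √(27.9² + 18.6²) = √1124.3700 ≈ 33.5316 mm.
Equal diagonal AOV ⇒ f₂ = f₁ · 33.5316/43.2666 = 95 × 0.77500 ≈ 73.6250 mm.
Horizontal AOV on the new format = 2·arctan(27.9 / (2 × 73.6250)) = 2·arctan(0.18947) ≈ 21.4577°.

21.458°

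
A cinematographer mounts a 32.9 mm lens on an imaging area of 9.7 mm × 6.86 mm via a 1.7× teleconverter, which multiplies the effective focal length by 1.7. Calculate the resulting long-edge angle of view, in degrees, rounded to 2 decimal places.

9.91°

Effective focal length f = 32.9 × 1.7 = 55.93 mm.
α = 2·arctan(9.7 / (2 × 55.93)) = 2·arctan(0.08672) ≈ 9.9121°.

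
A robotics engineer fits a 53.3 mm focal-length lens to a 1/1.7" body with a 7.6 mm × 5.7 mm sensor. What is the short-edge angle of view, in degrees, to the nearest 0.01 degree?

6.12°

Angle of view α = 2·arctan(h/2f) with h = 5.7 mm and f = 53.3 mm.
h/2f = 0.05347; arctan(0.05347) ≈ 3.0607°, so α ≈ 6.1215°.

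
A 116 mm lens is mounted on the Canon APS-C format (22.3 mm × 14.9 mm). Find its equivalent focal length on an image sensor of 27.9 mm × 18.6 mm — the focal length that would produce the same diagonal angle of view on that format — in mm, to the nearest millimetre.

Sensor diagonal = √(22.3² + 14.9²) = √719.3000 ≈ 26.8198 mm.
Sensor diagonal = √(27.9² + 18.6²) = √1124.3700 ≈ 33.5316 mm.
Equal angle of view means equal diagonal/f ratio, so f₂ = f₁ · (diagonal₂/diagonal₁) = 116 × 33.5316/26.8198.
f₂ = 116 × 1.25026 ≈ 145.030 mm.

145 mm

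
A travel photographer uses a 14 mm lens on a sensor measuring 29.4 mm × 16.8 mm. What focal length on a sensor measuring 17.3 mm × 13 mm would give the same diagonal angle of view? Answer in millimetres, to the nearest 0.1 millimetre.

Sensor diagonal = √(29.4² + 16.8²) = √1146.6000 ≈ 33.8615 mm.
Sensor diagonal = √(17.3² + 13²) = √468.2900 ≈ 21.6400 mm.
Equal angle of view means equal diagonal/f ratio, so f₂ = f₁ · (diagonal₂/diagonal₁) = 14 × 21.6400/33.8615.
f₂ = 14 × 0.63907 ≈ 8.947 mm.

8.9 mm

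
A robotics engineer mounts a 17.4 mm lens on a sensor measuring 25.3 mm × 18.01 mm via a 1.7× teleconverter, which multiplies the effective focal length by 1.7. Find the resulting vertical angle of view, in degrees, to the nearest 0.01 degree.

33.86°

Effective focal length f = 17.4 × 1.7 = 29.58 mm.
α = 2·arctan(18.01 / (2 × 29.58)) = 2·arctan(0.30443) ≈ 33.8635°.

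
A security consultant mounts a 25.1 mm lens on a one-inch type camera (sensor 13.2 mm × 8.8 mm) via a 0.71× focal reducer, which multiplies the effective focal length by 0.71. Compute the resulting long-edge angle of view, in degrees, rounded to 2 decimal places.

40.64°

Effective focal length f = 25.1 × 0.71 = 17.821 mm.
α = 2·arctan(13.2 / (2 × 17.821)) = 2·arctan(0.37035) ≈ 40.6442°.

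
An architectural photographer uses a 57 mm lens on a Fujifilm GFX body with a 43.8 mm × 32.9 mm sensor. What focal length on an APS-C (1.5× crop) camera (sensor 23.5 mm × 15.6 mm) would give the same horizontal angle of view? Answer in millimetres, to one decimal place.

30.6 mm

Equal angle of view means equal width/f ratio, so f₂ = f₁ · (width₂/width₁) = 57 × 23.5/43.8.
f₂ = 57 × 0.53653 ≈ 30.582 mm.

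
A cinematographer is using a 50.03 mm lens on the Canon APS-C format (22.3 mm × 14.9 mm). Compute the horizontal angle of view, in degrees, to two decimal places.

Angle of view α = 2·arctan(w/2f) with w = 22.3 mm and f = 50.03 mm.
w/2f = 0.22287; arctan(0.22287) ≈ 12.5640°, so α ≈ 25.1279°.

25.13°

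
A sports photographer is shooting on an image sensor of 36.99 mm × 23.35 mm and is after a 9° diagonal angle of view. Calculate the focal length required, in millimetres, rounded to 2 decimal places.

277.91 mm

Sensor diagonal = √(36.99² + 23.35²) = √1913.4826 ≈ 43.7434 mm.
From α = 2·arctan(d/2f) we get f = d / (2·tan(α/2)).
With d = 43.7434 mm and α/2 = 4.5°, tan(α/2) ≈ 0.07870, so f ≈ 43.7434 / 0.15740 ≈ 277.9061 mm.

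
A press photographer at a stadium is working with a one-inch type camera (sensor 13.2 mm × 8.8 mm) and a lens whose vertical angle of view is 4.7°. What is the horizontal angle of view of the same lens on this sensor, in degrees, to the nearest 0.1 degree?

From the vertical AOV: f = 8.8 / (2·tan(2.35°)) = 8.8 / 0.08208 ≈ 107.2170 mm.
Horizontal AOV = 2·arctan(13.2 / (2 × 107.2170)) = 2·arctan(0.06156) ≈ 7.0451°.

7.0°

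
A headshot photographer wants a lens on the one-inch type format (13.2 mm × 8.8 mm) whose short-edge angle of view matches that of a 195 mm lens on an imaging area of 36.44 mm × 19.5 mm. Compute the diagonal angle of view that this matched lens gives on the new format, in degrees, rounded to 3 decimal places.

Equal short-edge AOV ⇒ f₂ = f₁ · 8.8/19.5 = 195 × 0.45128 ≈ 88.0000 mm.
Sensor diagonal = √(13.2² + 8.8²) = √251.6800 ≈ 15.8644 mm.
Diagonal AOV on the new format = 2·arctan(15.8644 / (2 × 88.0000)) = 2·arctan(0.09014) ≈ 10.3013°.

10.301°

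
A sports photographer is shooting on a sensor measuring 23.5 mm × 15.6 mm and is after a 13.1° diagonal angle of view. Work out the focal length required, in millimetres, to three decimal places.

122.830 mm

Sensor diagonal = √(23.5² + 15.6²) = √795.6100 ≈ 28.2066 mm.
From α = 2·arctan(d/2f) we get f = d / (2·tan(α/2)).
With d = 28.2066 mm and α/2 = 6.55°, tan(α/2) ≈ 0.11482, so f ≈ 28.2066 / 0.22964 ≈ 122.8298 mm.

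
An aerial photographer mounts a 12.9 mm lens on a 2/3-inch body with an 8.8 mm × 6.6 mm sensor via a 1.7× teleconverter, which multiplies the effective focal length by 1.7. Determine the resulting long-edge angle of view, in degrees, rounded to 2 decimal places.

Effective focal length f = 12.9 × 1.7 = 21.93 mm.
α = 2·arctan(8.8 / (2 × 21.93)) = 2·arctan(0.20064) ≈ 22.6902°.

22.69°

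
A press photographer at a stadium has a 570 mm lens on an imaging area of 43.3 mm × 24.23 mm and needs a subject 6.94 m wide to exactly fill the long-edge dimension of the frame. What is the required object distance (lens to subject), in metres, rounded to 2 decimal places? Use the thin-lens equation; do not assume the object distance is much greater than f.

91.93 m

W: 6.94 m = 6940 mm.
Magnification m = w/W = dᵢ/dₒ; combined with 1/f = 1/dₒ + 1/dᵢ this gives dₒ = f·(1 + W/w).
dₒ = 570 mm × (1 + 6940/43.3) = 570 × 161.2771 ≈ 91927.968 mm = 91.928 m.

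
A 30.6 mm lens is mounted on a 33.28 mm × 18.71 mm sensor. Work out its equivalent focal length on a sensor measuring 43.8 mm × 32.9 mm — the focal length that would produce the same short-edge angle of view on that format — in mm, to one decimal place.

Equal angle of view means equal height/f ratio, so f₂ = f₁ · (height₂/height₁) = 30.6 × 32.9/18.71.
f₂ = 30.6 × 1.75842 ≈ 53.808 mm.

53.8 mm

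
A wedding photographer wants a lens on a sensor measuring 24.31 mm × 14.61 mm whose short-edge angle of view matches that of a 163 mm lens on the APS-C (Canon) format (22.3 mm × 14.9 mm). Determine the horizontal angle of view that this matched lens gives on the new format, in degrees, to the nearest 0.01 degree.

Equal short-edge AOV ⇒ f₂ = f₁ · 14.61/14.9 = 163 × 0.98054 ≈ 159.8275 mm.
Horizontal AOV on the new format = 2·arctan(24.31 / (2 × 159.8275)) = 2·arctan(0.07605) ≈ 8.6980°.

8.70°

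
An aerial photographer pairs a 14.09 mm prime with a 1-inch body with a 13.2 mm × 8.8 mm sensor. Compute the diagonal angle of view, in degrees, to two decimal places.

58.76°

Sensor diagonal = √(13.2² + 8.8²) = √251.6800 ≈ 15.8644 mm.
Angle of view α = 2·arctan(d/2f) with d = 15.8644 mm and f = 14.09 mm.
d/2f = 0.56297; arctan(0.56297) ≈ 29.3781°, so α ≈ 58.7562°.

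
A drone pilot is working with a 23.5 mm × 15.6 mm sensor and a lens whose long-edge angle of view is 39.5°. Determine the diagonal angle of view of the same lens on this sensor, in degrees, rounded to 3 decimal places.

From the long-edge AOV: f = 23.5 / (2·tan(19.75°)) = 23.5 / 0.71807 ≈ 32.7265 mm.
Sensor diagonal = √(23.5² + 15.6²) = √795.6100 ≈ 28.2066 mm.
Diagonal AOV = 2·arctan(28.2066 / (2 × 32.7265)) = 2·arctan(0.43094) ≈ 46.6267°.

46.627°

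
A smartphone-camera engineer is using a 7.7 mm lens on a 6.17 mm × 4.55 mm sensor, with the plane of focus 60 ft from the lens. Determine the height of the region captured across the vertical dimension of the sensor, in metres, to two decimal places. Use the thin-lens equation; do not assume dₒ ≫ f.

dₒ: 60 ft × 304.8 mm/ft = 18288.00 mm.
Similar triangles through the lens centre give W/dₒ = h/dᵢ; with 1/f = 1/dₒ + 1/dᵢ this gives W = h·(dₒ − f)/f.
W = 4.55 mm × (18288 − 7.7) / 7.7 = 4.55 × 2374.0649 ≈ 10801.995 mm = 10.802 m.

10.80 m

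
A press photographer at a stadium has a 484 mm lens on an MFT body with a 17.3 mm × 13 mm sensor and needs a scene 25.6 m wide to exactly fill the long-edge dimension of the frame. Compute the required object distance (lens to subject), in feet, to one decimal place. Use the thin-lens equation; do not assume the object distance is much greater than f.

W: 25.6 m = 25600 mm.
Magnification m = w/W = dᵢ/dₒ; combined with 1/f = 1/dₒ + 1/dᵢ this gives dₒ = f·(1 + W/w).
dₒ = 484 mm × (1 + 25600/17.3) = 484 × 1480.7688 ≈ 716692.092 mm = 716692.092/304.8 ft = 2351.35 ft.

2351.4 ft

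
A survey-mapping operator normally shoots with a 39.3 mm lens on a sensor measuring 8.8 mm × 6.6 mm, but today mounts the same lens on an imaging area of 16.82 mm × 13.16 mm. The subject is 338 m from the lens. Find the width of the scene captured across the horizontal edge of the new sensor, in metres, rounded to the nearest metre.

145 m

The focal length stays 39.3 mm; the relevant sensor dimension is now w = 16.82 mm. Object distance dₒ = 338 m = 338000 mm.
Thin-lens field width W = w·(dₒ − f)/f = 16.82 × (338000 − 39.3)/39.3 ≈ 144643.740 mm = 144.644 m.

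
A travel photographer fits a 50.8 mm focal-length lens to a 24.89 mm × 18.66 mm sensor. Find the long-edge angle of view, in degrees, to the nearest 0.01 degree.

27.53°

Angle of view α = 2·arctan(w/2f) with w = 24.89 mm and f = 50.8 mm.
w/2f = 0.24498; arctan(0.24498) ≈ 13.7652°, so α ≈ 27.5305°.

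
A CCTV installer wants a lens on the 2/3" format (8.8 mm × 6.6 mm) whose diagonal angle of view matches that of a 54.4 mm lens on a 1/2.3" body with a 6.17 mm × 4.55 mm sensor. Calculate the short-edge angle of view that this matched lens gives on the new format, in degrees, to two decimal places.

4.84°

Sensor diagonal = √(6.17² + 4.55²) = √58.7714 ≈ 7.6663 mm.
Sensor diagonal = √(8.8² + 6.6²) = √121.0000 ≈ 11.0000 mm.
Equal diagonal AOV ⇒ f₂ = f₁ · 11.0000/7.6663 = 54.4 × 1.43486 ≈ 78.0564 mm.
Short-edge AOV on the new format = 2·arctan(6.6 / (2 × 78.0564)) = 2·arctan(0.04228) ≈ 4.8417°.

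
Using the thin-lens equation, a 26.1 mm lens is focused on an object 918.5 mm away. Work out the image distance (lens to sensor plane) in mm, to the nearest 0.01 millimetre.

1/dᵢ = 1/f − 1/dₒ = 1/26.1 − 1/918.5 = 0.0372254 mm⁻¹.
dᵢ = 1/0.0372254 ≈ 26.8633 mm.

26.86 mm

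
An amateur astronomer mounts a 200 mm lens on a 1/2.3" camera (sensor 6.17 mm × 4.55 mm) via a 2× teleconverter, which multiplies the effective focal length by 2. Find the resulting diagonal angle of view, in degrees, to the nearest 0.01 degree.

1.10°

Effective focal length f = 200 × 2 = 400 mm.
Sensor diagonal = √(6.17² + 4.55²) = √58.7714 ≈ 7.6663 mm.
α = 2·arctan(7.666 / (2 × 400)) = 2·arctan(0.00958) ≈ 1.0981°.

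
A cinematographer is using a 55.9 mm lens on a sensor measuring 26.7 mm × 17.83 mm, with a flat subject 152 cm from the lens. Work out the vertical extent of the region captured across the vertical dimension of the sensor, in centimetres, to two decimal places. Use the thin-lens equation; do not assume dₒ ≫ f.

dₒ: 152 cm = 1520 mm.
Similar triangles through the lens centre give W/dₒ = h/dᵢ; with 1/f = 1/dₒ + 1/dᵢ this gives W = h·(dₒ − f)/f.
W = 17.83 mm × (1520 − 55.9) / 55.9 = 17.83 × 26.1914 ≈ 466.993 mm = 46.6993 cm.

46.70 cm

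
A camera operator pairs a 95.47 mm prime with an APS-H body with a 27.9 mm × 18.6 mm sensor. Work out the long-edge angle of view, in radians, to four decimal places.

Angle of view α = 2·arctan(w/2f) with w = 27.9 mm and f = 95.47 mm.
w/2f = 0.14612; arctan(0.14612) ≈ 0.1451 rad, so α ≈ 0.2902 rad.

0.2902 rad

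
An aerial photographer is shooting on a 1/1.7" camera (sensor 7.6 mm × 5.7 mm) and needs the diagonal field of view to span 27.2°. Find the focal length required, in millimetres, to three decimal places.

Sensor diagonal = √(7.6² + 5.7²) = √90.2500 ≈ 9.5000 mm.
From α = 2·arctan(d/2f) we get f = d / (2·tan(α/2)).
With d = 9.5000 mm and α/2 = 13.6°, tan(α/2) ≈ 0.24193, so f ≈ 9.5000 / 0.48385 ≈ 19.6341 mm.

19.634 mm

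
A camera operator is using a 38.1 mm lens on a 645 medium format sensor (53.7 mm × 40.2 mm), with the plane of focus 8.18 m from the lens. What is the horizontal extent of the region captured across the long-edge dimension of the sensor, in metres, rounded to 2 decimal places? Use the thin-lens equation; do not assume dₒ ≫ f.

11.48 m

dₒ: 8.18 m = 8180 mm.
Similar triangles through the lens centre give W/dₒ = w/dᵢ; with 1/f = 1/dₒ + 1/dᵢ this gives W = w·(dₒ − f)/f.
W = 53.7 mm × (8180 − 38.1) / 38.1 = 53.7 × 213.6982 ≈ 11475.591 mm = 11.4756 m.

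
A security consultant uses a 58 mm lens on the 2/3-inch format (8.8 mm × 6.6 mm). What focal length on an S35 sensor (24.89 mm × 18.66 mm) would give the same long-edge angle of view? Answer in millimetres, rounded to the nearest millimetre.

Equal angle of view means equal width/f ratio, so f₂ = f₁ · (width₂/width₁) = 58 × 24.89/8.8.
f₂ = 58 × 2.82841 ≈ 164.048 mm.

164 mm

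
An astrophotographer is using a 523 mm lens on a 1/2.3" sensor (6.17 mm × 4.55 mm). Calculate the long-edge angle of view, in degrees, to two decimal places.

0.68°

Angle of view α = 2·arctan(w/2f) with w = 6.17 mm and f = 523 mm.
w/2f = 0.00590; arctan(0.00590) ≈ 0.3380°, so α ≈ 0.6759°.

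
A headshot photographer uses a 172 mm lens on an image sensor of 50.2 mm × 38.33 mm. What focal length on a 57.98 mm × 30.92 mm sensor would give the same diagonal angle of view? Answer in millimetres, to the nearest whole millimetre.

Sensor diagonal = √(50.2² + 38.33²) = √3989.2289 ≈ 63.1603 mm.
Sensor diagonal = √(57.98² + 30.92²) = √4317.7268 ≈ 65.7094 mm.
Equal angle of view means equal diagonal/f ratio, so f₂ = f₁ · (diagonal₂/diagonal₁) = 172 × 65.7094/63.1603.
f₂ = 172 × 1.04036 ≈ 178.942 mm.

179 mm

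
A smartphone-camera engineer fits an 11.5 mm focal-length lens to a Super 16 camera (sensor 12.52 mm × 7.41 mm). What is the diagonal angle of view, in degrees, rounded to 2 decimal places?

Sensor diagonal = √(12.52² + 7.41²) = √211.6585 ≈ 14.5485 mm.
Angle of view α = 2·arctan(d/2f) with d = 14.5485 mm and f = 11.5 mm.
d/2f = 0.63254; arctan(0.63254) ≈ 32.3151°, so α ≈ 64.6302°.

64.63°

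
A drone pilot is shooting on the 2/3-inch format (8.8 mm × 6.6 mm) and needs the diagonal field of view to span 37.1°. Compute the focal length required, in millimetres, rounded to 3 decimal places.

Sensor diagonal = √(8.8² + 6.6²) = √121.0000 ≈ 11.0000 mm.
From α = 2·arctan(d/2f) we get f = d / (2·tan(α/2)).
With d = 11.0000 mm and α/2 = 18.55°, tan(α/2) ≈ 0.33557, so f ≈ 11.0000 / 0.67113 ≈ 16.3902 mm.

16.390 mm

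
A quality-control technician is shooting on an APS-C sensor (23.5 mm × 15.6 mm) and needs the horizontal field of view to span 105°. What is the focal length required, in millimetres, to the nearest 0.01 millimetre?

From α = 2·arctan(w/2f) we get f = w / (2·tan(α/2)).
With w = 23.5 mm and α/2 = 52.5°, tan(α/2) ≈ 1.30323, so f ≈ 23.5 / 2.60645 ≈ 9.0161 mm.

9.02 mm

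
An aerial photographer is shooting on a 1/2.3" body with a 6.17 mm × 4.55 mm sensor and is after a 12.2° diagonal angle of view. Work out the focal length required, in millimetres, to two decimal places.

35.87 mm

Sensor diagonal = √(6.17² + 4.55²) = √58.7714 ≈ 7.6663 mm.
From α = 2·arctan(d/2f) we get f = d / (2·tan(α/2)).
With d = 7.6663 mm and α/2 = 6.1°, tan(α/2) ≈ 0.10687, so f ≈ 7.6663 / 0.21374 ≈ 35.8675 mm.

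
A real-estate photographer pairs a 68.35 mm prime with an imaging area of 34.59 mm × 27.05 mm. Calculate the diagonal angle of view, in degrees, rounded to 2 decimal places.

35.62°

Sensor diagonal = √(34.59² + 27.05²) = √1928.1706 ≈ 43.9109 mm.
Angle of view α = 2·arctan(d/2f) with d = 43.9109 mm and f = 68.35 mm.
d/2f = 0.32122; arctan(0.32122) ≈ 17.8081°, so α ≈ 35.6162°.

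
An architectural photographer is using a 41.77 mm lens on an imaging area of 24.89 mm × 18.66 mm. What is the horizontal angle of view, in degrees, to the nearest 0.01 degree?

Angle of view α = 2·arctan(w/2f) with w = 24.89 mm and f = 41.77 mm.
w/2f = 0.29794; arctan(0.29794) ≈ 16.5910°, so α ≈ 33.1819°.

33.18°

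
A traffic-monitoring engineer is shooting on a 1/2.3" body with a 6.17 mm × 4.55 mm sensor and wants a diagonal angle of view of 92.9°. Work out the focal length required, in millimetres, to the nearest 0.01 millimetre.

Sensor diagonal = √(6.17² + 4.55²) = √58.7714 ≈ 7.6663 mm.
From α = 2·arctan(d/2f) we get f = d / (2·tan(α/2)).
With d = 7.6663 mm and α/2 = 46.45°, tan(α/2) ≈ 1.05194, so f ≈ 7.6663 / 2.10388 ≈ 3.6439 mm.

3.64 mm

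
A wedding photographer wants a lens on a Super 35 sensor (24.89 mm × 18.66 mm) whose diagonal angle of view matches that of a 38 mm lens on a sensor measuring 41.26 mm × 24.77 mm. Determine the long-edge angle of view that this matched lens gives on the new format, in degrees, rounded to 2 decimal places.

53.74°

Sensor diagonal = √(41.26² + 24.77²) = √2315.9405 ≈ 48.1242 mm.
Sensor diagonal = √(24.89² + 18.66²) = √967.7077 ≈ 31.1080 mm.
Equal diagonal AOV ⇒ f₂ = f₁ · 31.1080/48.1242 = 38 × 0.64641 ≈ 24.5636 mm.
Long-edge AOV on the new format = 2·arctan(24.89 / (2 × 24.5636)) = 2·arctan(0.50664) ≈ 53.7376°.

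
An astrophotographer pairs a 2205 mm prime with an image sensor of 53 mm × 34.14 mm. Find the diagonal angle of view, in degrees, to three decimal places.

1.638°

Sensor diagonal = √(53² + 34.14²) = √3974.5396 ≈ 63.0439 mm.
Angle of view α = 2·arctan(d/2f) with d = 63.0439 mm and f = 2205 mm.
d/2f = 0.01430; arctan(0.01430) ≈ 0.8190°, so α ≈ 1.6381°.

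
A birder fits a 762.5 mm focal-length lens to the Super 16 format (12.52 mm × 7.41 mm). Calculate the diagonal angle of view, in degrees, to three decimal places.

1.093°

Sensor diagonal = √(12.52² + 7.41²) = √211.6585 ≈ 14.5485 mm.
Angle of view α = 2·arctan(d/2f) with d = 14.5485 mm and f = 762.5 mm.
d/2f = 0.00954; arctan(0.00954) ≈ 0.5466°, so α ≈ 1.0932°.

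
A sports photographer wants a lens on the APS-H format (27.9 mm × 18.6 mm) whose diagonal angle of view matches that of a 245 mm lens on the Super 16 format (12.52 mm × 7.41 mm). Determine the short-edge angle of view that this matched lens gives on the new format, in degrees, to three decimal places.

1.887°

Sensor diagonal = √(12.52² + 7.41²) = √211.6585 ≈ 14.5485 mm.
Sensor diagonal = √(27.9² + 18.6²) = √1124.3700 ≈ 33.5316 mm.
Equal diagonal AOV ⇒ f₂ = f₁ · 33.5316/14.5485 = 245 × 2.30482 ≈ 564.6806 mm.
Short-edge AOV on the new format = 2·arctan(18.6 / (2 × 564.6806)) = 2·arctan(0.01647) ≈ 1.8871°.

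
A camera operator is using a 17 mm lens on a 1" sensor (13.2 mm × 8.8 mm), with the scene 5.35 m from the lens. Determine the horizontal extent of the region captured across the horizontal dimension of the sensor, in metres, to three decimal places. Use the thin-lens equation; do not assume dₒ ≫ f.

4.141 m

dₒ: 5.35 m = 5350 mm.
Similar triangles through the lens centre give W/dₒ = w/dᵢ; with 1/f = 1/dₒ + 1/dᵢ this gives W = w·(dₒ − f)/f.
W = 13.2 mm × (5350 − 17) / 17 = 13.2 × 313.7059 ≈ 4140.918 mm = 4.14092 m.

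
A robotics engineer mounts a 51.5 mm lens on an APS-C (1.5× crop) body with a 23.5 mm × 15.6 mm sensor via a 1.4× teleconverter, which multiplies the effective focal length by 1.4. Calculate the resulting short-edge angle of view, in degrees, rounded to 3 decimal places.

12.349°

Effective focal length f = 51.5 × 1.4 = 72.1 mm.
α = 2·arctan(15.6 / (2 × 72.1)) = 2·arctan(0.10818) ≈ 12.3488°.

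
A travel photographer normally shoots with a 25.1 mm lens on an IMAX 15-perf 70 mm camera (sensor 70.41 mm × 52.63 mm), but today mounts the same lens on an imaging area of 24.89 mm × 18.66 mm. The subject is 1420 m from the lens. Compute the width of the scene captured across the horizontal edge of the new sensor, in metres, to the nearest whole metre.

The focal length stays 25.1 mm; the relevant sensor dimension is now w = 24.89 mm. Object distance dₒ = 1420 m = 1.42e+06 mm.
Thin-lens field width W = w·(dₒ − f)/f = 24.89 × (1.42e+06 − 25.1)/25.1 ≈ 1408094.632 mm = 1408.09 m.

1408 m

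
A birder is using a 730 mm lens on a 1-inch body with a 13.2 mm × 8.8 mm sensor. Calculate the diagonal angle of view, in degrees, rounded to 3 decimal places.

1.245°

Sensor diagonal = √(13.2² + 8.8²) = √251.6800 ≈ 15.8644 mm.
Angle of view α = 2·arctan(d/2f) with d = 15.8644 mm and f = 730 mm.
d/2f = 0.01087; arctan(0.01087) ≈ 0.6226°, so α ≈ 1.2451°.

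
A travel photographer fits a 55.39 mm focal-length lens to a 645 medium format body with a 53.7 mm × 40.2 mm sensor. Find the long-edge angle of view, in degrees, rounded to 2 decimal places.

Angle of view α = 2·arctan(w/2f) with w = 53.7 mm and f = 55.39 mm.
w/2f = 0.48474; arctan(0.48474) ≈ 25.8615°, so α ≈ 51.7231°.

51.72°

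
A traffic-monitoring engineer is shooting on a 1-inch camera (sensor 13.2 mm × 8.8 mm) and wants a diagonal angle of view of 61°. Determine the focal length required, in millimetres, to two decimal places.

13.47 mm

Sensor diagonal = √(13.2² + 8.8²) = √251.6800 ≈ 15.8644 mm.
From α = 2·arctan(d/2f) we get f = d / (2·tan(α/2)).
With d = 15.8644 mm and α/2 = 30.5°, tan(α/2) ≈ 0.58905, so f ≈ 15.8644 / 1.17809 ≈ 13.4662 mm.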